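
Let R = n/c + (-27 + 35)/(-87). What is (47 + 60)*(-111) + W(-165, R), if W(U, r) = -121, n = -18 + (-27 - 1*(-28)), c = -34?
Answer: -11998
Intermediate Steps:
n = -17 (n = -18 + (-27 + 28) = -18 + 1 = -17)
R = 71/174 (R = -17/(-34) + (-27 + 35)/(-87) = -17*(-1/34) + 8*(-1/87) = ½ - 8/87 = 71/174 ≈ 0.40805)
(47 + 60)*(-111) + W(-165, R) = (47 + 60)*(-111) - 121 = 107*(-111) - 121 = -11877 - 121 = -11998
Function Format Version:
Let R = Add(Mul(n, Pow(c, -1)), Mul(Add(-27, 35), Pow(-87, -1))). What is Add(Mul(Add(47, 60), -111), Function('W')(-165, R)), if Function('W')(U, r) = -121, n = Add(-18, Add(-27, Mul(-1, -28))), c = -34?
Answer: -11998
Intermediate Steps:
n = -17 (n = Add(-18, Add(-27, 28)) = Add(-18, 1) = -17)
R = Rational(71, 174) (R = Add(Mul(-17, Pow(-34, -1)), Mul(Add(-27, 35), Pow(-87, -1))) = Add(Mul(-17, Rational(-1, 34)), Mul(8, Rational(-1, 87))) = Add(Rational(1, 2), Rational(-8, 87)) = Rational(71, 174) ≈ 0.40805)
Add(Mul(Add(47, 60), -111), Function('W')(-165, R)) = Add(Mul(Add(47, 60), -111), -121) = Add(Mul(107, -111), -121) = Add(-11877, -121) = -11998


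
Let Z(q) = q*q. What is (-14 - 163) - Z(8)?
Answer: -241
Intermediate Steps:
Z(q) = q²
(-14 - 163) - Z(8) = (-14 - 163) - 1*8² = -177 - 1*64 = -177 - 64 = -241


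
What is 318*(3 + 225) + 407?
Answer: 72911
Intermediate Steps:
318*(3 + 225) + 407 = 318*228 + 407 = 72504 + 407 = 72911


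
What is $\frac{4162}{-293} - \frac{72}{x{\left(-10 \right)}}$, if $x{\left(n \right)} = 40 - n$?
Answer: $- \frac{114598}{7325} \approx -15.645$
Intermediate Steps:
$\frac{4162}{-293} - \frac{72}{x{\left(-10 \right)}} = \frac{4162}{-293} - \frac{72}{40 - -10} = 4162 \left(- \frac{1}{293}\right) - \frac{72}{40 + 10} = - \frac{4162}{293} - \frac{72}{50} = - \frac{4162}{293} - \frac{36}{25} = - \frac{114598}{7325}$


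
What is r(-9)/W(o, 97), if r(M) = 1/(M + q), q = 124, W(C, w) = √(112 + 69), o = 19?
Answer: √181/20815 ≈ 0.00064634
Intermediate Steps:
W(C, w) = √181
r(M) = 1/(124 + M) (r(M) = 1/(M + 124) = 1/(124 + M))
r(-9)/W(o, 97) = 1/((124 - 9)*(√181)) = (√181/181)/115 = √181/20815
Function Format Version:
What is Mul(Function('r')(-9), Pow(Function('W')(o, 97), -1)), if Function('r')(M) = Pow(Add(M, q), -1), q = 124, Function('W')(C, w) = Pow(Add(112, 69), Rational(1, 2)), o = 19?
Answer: Mul(Rational(1, 20815), Pow(181, Rational(1, 2))) ≈ 0.00064634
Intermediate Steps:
Function('W')(C, w) = Pow(181, Rational(1, 2))
Function('r')(M) = Pow(Add(124, M), -1) (Function('r')(M) = Pow(Add(M, 124), -1) = Pow(Add(124, M), -1))
Mul(Function('r')(-9), Pow(Function('W')(o, 97), -1)) = Mul(Pow(Add(124, -9), -1), Pow(Pow(181, Rational(1, 2)), -1)) = Mul(Pow(115, -1), Mul(Rational(1, 181), Pow(181, Rational(1, 2)))) = Mul(Rational(1, 115), Mul(Rational(1, 181), Pow(181, Rational(1, 2)))) = Mul(Rational(1, 20815), Pow(181, Rational(1, 2)))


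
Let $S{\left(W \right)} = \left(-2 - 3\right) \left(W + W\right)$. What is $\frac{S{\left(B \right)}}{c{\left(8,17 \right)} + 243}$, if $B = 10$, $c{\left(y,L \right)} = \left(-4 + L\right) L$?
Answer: $- \frac{25}{116} \approx -0.21552$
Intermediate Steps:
$c{\left(y,L \right)} = L \left(-4 + L\right)$
$S{\left(W \right)} = - 10 W$ ($S{\left(W \right)} = - 5 \cdot 2 W = - 10 W$)
$\frac{S{\left(B \right)}}{c{\left(8,17 \right)} + 243} = \frac{\left(-10\right) 10}{17 \left(-4 + 17\right) + 243} = - \frac{100}{17 \cdot 13 + 243} = - \frac{100}{221 + 243} = - \frac{100}{464} = \left(-100\right) \frac{1}{464} = - \frac{25}{116}$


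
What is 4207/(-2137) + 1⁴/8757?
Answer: -36838562/18713709 ≈ -1.9685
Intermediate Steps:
4207/(-2137) + 1⁴/8757 = 4207*(-1/2137) + 1*(1/8757) = -4207/2137 + 1/8757 = -36838562/18713709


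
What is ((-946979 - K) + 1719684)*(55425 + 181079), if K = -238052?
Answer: 239048073528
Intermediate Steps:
((-946979 - K) + 1719684)*(55425 + 181079) = ((-946979 - 1*(-238052)) + 1719684)*(55425 + 181079) = ((-946979 + 238052) + 1719684)*236504 = (-708927 + 1719684)*236504 = 1010757*236504 = 239048073528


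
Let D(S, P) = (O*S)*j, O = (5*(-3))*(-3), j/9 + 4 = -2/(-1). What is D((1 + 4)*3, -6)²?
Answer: 147622500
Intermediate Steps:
j = -18 (j = -36 + 9*(-2/(-1)) = -36 + 9*(-2*(-1)) = -36 + 9*2 = -36 + 18 = -18)
O = 45 (O = -15*(-3) = 45)
D(S, P) = -810*S (D(S, P) = (45*S)*(-18) = -810*S)
D((1 + 4)*3, -6)² = (-810*(1 + 4)*3)² = (-4050*3)² = (-810*15)² = (-12150)² = 147622500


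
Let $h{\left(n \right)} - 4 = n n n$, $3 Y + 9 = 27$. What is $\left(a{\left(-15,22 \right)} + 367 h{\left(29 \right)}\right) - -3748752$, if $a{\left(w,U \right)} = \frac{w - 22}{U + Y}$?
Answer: $\frac{355627487}{28} \approx 1.2701 \cdot 10^{7}$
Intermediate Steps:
$Y = 6$ ($Y = -3 + \frac{1}{3} \cdot 27 = -3 + 9 = 6$)
$a{\left(w,U \right)} = \frac{-22 + w}{6 + U}$ ($a{\left(w,U \right)} = \frac{w - 22}{U + 6} = \frac{-22 + w}{6 + U}$)
$h{\left(n \right)} = 4 + n^{3}$ ($h{\left(n \right)} = 4 + n n n = 4 + n^{2} n = 4 + n^{3}$)
$\left(a{\left(-15,22 \right)} + 367 h{\left(29 \right)}\right) - -3748752 = \left(\frac{-22 - 15}{6 + 22} + 367 \left(4 + 29^{3}\right)\right) - -3748752 = \left(\frac{1}{28} \left(-37\right) + 367 \left(4 + 24389\right)\right) + 3748752 = \left(\frac{1}{28} \left(-37\right) + 367 \cdot 24393\right) + 3748752 = \left(- \frac{37}{28} + 8952231\right) + 3748752 = \frac{250662431}{28} + 3748752 = \frac{355627487}{28}$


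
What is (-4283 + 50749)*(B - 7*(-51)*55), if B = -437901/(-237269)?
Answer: 216495070993656/237269 ≈ 9.1245e+8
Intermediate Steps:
B = 437901/237269 (B = -437901*(-1/237269) = 437901/237269 ≈ 1.8456)
(-4283 + 50749)*(B - 7*(-51)*55) = (-4283 + 50749)*(437901/237269 - 7*(-51)*55) = 46466*(437901/237269 + 357*55) = 46466*(437901/237269 + 19635) = 46466*(4659214716/237269) = 216495070993656/237269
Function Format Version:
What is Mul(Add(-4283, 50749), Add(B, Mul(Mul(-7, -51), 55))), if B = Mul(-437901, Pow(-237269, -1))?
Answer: Rational(216495070993656, 237269) ≈ 9.1245e+8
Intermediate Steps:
B = Rational(437901, 237269) (B = Mul(-437901, Rational(-1, 237269)) = Rational(437901, 237269) ≈ 1.8456)
Mul(Add(-4283, 50749), Add(B, Mul(Mul(-7, -51), 55))) = Mul(Add(-4283, 50749), Add(Rational(437901, 237269), Mul(Mul(-7, -51), 55))) = Mul(46466, Add(Rational(437901, 237269), Mul(357, 55))) = Mul(46466, Add(Rational(437901, 237269), 19635)) = Mul(46466, Rational(4659214716, 237269)) = Rational(216495070993656, 237269)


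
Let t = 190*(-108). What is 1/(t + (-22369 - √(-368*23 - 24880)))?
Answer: I/(-42889*I + 8*√521) ≈ -2.3316e-5 + 9.9268e-8*I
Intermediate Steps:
t = -20520
1/(t + (-22369 - √(-368*23 - 24880))) = 1/(-20520 + (-22369 - √(-368*23 - 24880))) = 1/(-20520 + (-22369 - √(-8464 - 24880))) = 1/(-20520 + (-22369 - √(-33344))) = 1/(-20520 + (-22369 - 8*I*√521)) = 1/(-42889 - 8*I*√521)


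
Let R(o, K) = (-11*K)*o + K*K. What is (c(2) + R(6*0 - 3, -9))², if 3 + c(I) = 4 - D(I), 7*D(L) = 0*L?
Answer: 46225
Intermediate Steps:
D(L) = 0 (D(L) = (0*L)/7 = (⅐)*0 = 0)
R(o, K) = K² - 11*K*o (R(o, K) = -11*K*o + K² = K² - 11*K*o)
c(I) = 1 (c(I) = -3 + (4 - 1*0) = -3 + (4 + 0) = -3 + 4 = 1)
(c(2) + R(6*0 - 3, -9))² = (1 - 9*(-9 - 11*(6*0 - 3)))² = (1 - 9*(-9 - 11*(0 - 3)))² = (1 - 9*(-9 - 11*(-3)))² = (1 - 9*(-9 + 33))² = (1 - 9*24)² = (1 - 216)² = (-215)² = 46225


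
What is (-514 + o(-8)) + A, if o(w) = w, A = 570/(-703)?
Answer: -19344/37 ≈ -522.81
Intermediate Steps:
A = -30/37 (A = 570*(-1/703) = -30/37 ≈ -0.81081)
(-514 + o(-8)) + A = (-514 - 8) - 30/37 = -522 - 30/37 = -19344/37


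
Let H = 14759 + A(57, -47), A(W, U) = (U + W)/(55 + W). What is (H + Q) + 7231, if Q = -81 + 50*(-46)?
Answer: 1098109/56 ≈ 19609.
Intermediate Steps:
Q = -2381 (Q = -81 - 2300 = -2381)
A(W, U) = (U + W)/(55 + W)
H = 826509/56 (H = 14759 + (-47 + 57)/(55 + 57) = 14759 + 10/112 = 14759 + (1/112)*10 = 14759 + 5/56 = 826509/56 ≈ 14759.)
(H + Q) + 7231 = (826509/56 - 2381) + 7231 = 693173/56 + 7231 = 1098109/56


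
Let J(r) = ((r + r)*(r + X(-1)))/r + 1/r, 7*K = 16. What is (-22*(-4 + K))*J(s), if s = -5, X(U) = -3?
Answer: -21384/35 ≈ -610.97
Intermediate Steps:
K = 16/7 (K = (⅐)*16 = 16/7 ≈ 2.2857)
J(r) = -6 + 1/r + 2*r (J(r) = ((r + r)*(r - 3))/r + 1/r = ((2*r)*(-3 + r))/r + 1/r = (2*r*(-3 + r))/r + 1/r = (-6 + 2*r) + 1/r = -6 + 1/r + 2*r)
(-22*(-4 + K))*J(s) = (-22*(-4 + 16/7))*(-6 + 1/(-5) + 2*(-5)) = (-22*(-12/7))*(-6 - ⅕ - 10) = (264/7)*(-81/5) = -21384/35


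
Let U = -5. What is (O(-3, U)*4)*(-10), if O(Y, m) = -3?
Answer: 120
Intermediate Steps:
(O(-3, U)*4)*(-10) = -3*4*(-10) = -12*(-10) = 120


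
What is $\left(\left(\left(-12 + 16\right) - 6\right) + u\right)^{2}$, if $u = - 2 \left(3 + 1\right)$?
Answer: $100$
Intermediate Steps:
$u = -8$ ($u = \left(-2\right) 4 = -8$)
$\left(\left(\left(-12 + 16\right) - 6\right) + u\right)^{2} = \left(\left(\left(-12 + 16\right) - 6\right) - 8\right)^{2} = \left(\left(4 - 6\right) - 8\right)^{2} = \left(-2 - 8\right)^{2} = \left(-10\right)^{2} = 100$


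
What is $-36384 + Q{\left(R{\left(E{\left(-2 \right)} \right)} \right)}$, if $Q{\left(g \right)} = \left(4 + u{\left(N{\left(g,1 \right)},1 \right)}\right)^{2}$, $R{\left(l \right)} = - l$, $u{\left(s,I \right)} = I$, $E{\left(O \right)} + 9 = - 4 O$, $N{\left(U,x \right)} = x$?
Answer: $-36359$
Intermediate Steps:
$E{\left(O \right)} = -9 - 4 O$
$Q{\left(g \right)} = 25$ ($Q{\left(g \right)} = \left(4 + 1\right)^{2} = 5^{2} = 25$)
$-36384 + Q{\left(R{\left(E{\left(-2 \right)} \right)} \right)} = -36384 + 25 = -36359$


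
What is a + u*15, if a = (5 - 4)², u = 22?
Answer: 331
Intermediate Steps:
a = 1 (a = 1² = 1)
a + u*15 = 1 + 22*15 = 1 + 330 = 331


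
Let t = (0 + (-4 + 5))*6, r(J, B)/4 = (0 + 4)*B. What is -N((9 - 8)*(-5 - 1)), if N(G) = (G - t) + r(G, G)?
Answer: 108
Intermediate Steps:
r(J, B) = 16*B (r(J, B) = 4*((0 + 4)*B) = 4*(4*B) = 16*B)
t = 6 (t = (0 + 1)*6 = 1*6 = 6)
N(G) = -6 + 17*G (N(G) = (G - 1*6) + 16*G = (G - 6) + 16*G = (-6 + G) + 16*G = -6 + 17*G)
-N((9 - 8)*(-5 - 1)) = -(-6 + 17*((9 - 8)*(-5 - 1))) = -(-6 + 17*(1*(-6))) = -(-6 + 17*(-6)) = -(-6 - 102) = -1*(-108) = 108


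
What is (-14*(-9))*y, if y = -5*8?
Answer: -5040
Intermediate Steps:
y = -40
(-14*(-9))*y = -14*(-9)*(-40) = 126*(-40) = -5040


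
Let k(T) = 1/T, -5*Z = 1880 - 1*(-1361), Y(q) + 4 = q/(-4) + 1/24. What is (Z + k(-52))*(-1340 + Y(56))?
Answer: 140840753/160 ≈ 8.8026e+5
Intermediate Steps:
Y(q) = -95/24 - q/4 (Y(q) = -4 + (q/(-4) + 1/24) = -4 + (q*(-¼) + 1*(1/24)) = -4 + (-q/4 + 1/24) = -4 + (1/24 - q/4) = -95/24 - q/4)
Z = -3241/5 (Z = -(1880 - 1*(-1361))/5 = -(1880 + 1361)/5 = -⅕*3241 = -3241/5 ≈ -648.20)
(Z + k(-52))*(-1340 + Y(56)) = (-3241/5 + 1/(-52))*(-1340 + (-95/24 - ¼*56)) = (-3241/5 - 1/52)*(-1340 + (-95/24 - 14)) = -168537*(-1340 - 431/24)/260 = -168537/260*(-32591/24) = 140840753/160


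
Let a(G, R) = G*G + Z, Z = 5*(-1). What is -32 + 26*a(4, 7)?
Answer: 254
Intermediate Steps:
Z = -5
a(G, R) = -5 + G² (a(G, R) = G*G - 5 = G² - 5 = -5 + G²)
-32 + 26*a(4, 7) = -32 + 26*(-5 + 4²) = -32 + 26*(-5 + 16) = -32 + 26*11 = -32 + 286 = 254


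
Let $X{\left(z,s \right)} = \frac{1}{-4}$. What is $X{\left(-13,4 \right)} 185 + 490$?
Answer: $\frac{1775}{4} \approx 443.75$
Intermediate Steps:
$X{\left(z,s \right)} = - \frac{1}{4}$
$X{\left(-13,4 \right)} 185 + 490 = \left(- \frac{1}{4}\right) 185 + 490 = - \frac{185}{4} + 490 = \frac{1775}{4}$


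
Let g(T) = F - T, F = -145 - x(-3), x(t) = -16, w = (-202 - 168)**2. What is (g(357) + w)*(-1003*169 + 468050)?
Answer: 40725444802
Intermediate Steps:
w = 136900 (w = (-370)**2 = 136900)
F = -129 (F = -145 - 1*(-16) = -145 + 16 = -129)
g(T) = -129 - T
(g(357) + w)*(-1003*169 + 468050) = ((-129 - 1*357) + 136900)*(-1003*169 + 468050) = ((-129 - 357) + 136900)*(-169507 + 468050) = (-486 + 136900)*298543 = 136414*298543 = 40725444802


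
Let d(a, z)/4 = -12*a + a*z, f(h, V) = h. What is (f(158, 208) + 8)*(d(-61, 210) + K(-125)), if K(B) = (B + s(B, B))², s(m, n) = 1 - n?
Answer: -8019626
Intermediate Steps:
d(a, z) = -48*a + 4*a*z (d(a, z) = 4*(-12*a + a*z) = -48*a + 4*a*z)
K(B) = 1 (K(B) = (B + (1 - B))² = 1² = 1)
(f(158, 208) + 8)*(d(-61, 210) + K(-125)) = (158 + 8)*(4*(-61)*(-12 + 210) + 1) = 166*(4*(-61)*198 + 1) = 166*(-48312 + 1) = 166*(-48311) = -8019626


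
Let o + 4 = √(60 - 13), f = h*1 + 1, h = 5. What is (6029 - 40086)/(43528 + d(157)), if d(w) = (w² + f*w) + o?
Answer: -2353849555/4776883178 + 34057*√47/4776883178 ≈ -0.49271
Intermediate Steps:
f = 6 (f = 5*1 + 1 = 5 + 1 = 6)
o = -4 + √47 (o = -4 + √(60 - 13) = -4 + √47 ≈ 2.8557)
d(w) = -4 + √47 + w² + 6*w (d(w) = (w² + 6*w) + (-4 + √47) = -4 + √47 + w² + 6*w)
(6029 - 40086)/(43528 + d(157)) = (6029 - 40086)/(43528 + (-4 + √47 + 157² + 6*157)) = -34057/(43528 + (-4 + √47 + 24649 + 942)) = -34057/(43528 + (25587 + √47)) = -34057/(69115 + √47)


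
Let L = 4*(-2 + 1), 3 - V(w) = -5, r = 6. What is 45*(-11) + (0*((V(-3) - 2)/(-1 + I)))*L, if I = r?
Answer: -495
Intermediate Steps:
V(w) = 8 (V(w) = 3 - 1*(-5) = 3 + 5 = 8)
L = -4 (L = 4*(-1) = -4)
I = 6
45*(-11) + (0*((V(-3) - 2)/(-1 + I)))*L = 45*(-11) + (0*((8 - 2)/(-1 + 6)))*(-4) = -495 + (0*(6/5))*(-4) = -495 + 0*(-4) = -495 + 0 = -495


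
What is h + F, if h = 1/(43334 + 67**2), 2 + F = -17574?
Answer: -840537047/47823 ≈ -17576.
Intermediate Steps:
F = -17576 (F = -2 - 17574 = -17576)
h = 1/47823 (h = 1/(43334 + 4489) = 1/47823 ≈ 2.0910e-5)
h + F = 1/47823 - 17576 = -840537047/47823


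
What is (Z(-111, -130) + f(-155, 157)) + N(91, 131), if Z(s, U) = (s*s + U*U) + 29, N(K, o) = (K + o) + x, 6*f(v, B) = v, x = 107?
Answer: 177319/6 ≈ 29553.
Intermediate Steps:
f(v, B) = v/6
N(K, o) = 107 + K + o (N(K, o) = (K + o) + 107 = 107 + K + o)
Z(s, U) = 29 + U² + s² (Z(s, U) = (s² + U²) + 29 = (U² + s²) + 29 = 29 + U² + s²)
(Z(-111, -130) + f(-155, 157)) + N(91, 131) = ((29 + (-130)² + (-111)²) + (⅙)*(-155)) + (107 + 91 + 131) = ((29 + 16900 + 12321) - 155/6) + 329 = (29250 - 155/6) + 329 = 175345/6 + 329 = 177319/6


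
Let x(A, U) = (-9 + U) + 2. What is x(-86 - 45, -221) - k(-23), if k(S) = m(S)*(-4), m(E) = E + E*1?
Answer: -412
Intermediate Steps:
m(E) = 2*E (m(E) = E + E = 2*E)
k(S) = -8*S (k(S) = (2*S)*(-4) = -8*S)
x(A, U) = -7 + U
x(-86 - 45, -221) - k(-23) = (-7 - 221) - (-8)*(-23) = -228 - 1*184 = -228 - 184 = -412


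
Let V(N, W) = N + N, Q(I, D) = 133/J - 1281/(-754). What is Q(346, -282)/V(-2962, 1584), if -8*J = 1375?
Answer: -959119/6141707000 ≈ -0.00015616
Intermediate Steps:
J = -1375/8 (J = -⅛*1375 = -1375/8 ≈ -171.88)
Q(I, D) = 959119/1036750 (Q(I, D) = 133/(-1375/8) - 1281/(-754) = 133*(-8/1375) - 1281*(-1/754) = -1064/1375 + 1281/754 = 959119/1036750)
V(N, W) = 2*N
Q(346, -282)/V(-2962, 1584) = 959119/(1036750*((2*(-2962)))) = (959119/1036750)/(-5924) = (959119/1036750)*(-1/5924) = -959119/6141707000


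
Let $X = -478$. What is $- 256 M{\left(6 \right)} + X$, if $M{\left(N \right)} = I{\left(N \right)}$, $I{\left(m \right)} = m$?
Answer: $-2014$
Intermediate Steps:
$M{\left(N \right)} = N$
$- 256 M{\left(6 \right)} + X = \left(-256\right) 6 - 478 = -1536 - 478 = -2014$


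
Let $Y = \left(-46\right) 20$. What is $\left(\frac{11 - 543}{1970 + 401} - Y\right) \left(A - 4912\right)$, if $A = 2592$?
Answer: $- \frac{5059428160}{2371} \approx -2.1339 \cdot 10^{6}$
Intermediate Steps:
$Y = -920$
$\left(\frac{11 - 543}{1970 + 401} - Y\right) \left(A - 4912\right) = \left(\frac{11 - 543}{1970 + 401} - -920\right) \left(2592 - 4912\right) = \left(- \frac{532}{2371} + 920\right) \left(-2320\right) = \frac{2180788}{2371} \left(-2320\right) = - \frac{5059428160}{2371}$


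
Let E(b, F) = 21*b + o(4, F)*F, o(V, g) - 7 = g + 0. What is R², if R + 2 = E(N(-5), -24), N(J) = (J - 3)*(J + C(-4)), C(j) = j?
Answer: 3678724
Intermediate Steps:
o(V, g) = 7 + g (o(V, g) = 7 + (g + 0) = 7 + g)
N(J) = (-4 + J)*(-3 + J) (N(J) = (J - 3)*(J - 4) = (-3 + J)*(-4 + J) = (-4 + J)*(-3 + J))
E(b, F) = 21*b + F*(7 + F) (E(b, F) = 21*b + (7 + F)*F = 21*b + F*(7 + F))
R = 1918 (R = -2 + (21*(12 + (-5)² - 7*(-5)) - 24*(7 - 24)) = -2 + (21*(12 + 25 + 35) - 24*(-17)) = -2 + (21*72 + 408) = -2 + (1512 + 408) = -2 + 1920 = 1918)
R² = 1918² = 3678724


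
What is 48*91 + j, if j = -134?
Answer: 4234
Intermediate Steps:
48*91 + j = 48*91 - 134 = 4368 - 134 = 4234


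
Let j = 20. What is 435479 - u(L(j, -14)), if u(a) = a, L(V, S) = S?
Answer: 435493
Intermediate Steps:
435479 - u(L(j, -14)) = 435479 - 1*(-14) = 435479 + 14 = 435493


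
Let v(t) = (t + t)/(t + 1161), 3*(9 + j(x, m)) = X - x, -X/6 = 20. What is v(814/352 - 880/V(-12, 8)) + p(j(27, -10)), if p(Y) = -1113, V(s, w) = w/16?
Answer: -10569565/9547 ≈ -1107.1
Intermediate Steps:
X = -120 (X = -6*20 = -120)
V(s, w) = w/16 (V(s, w) = w*(1/16) = w/16)
j(x, m) = -49 - x/3 (j(x, m) = -9 + (-120 - x)/3 = -9 + (-40 - x/3) = -49 - x/3)
v(t) = 2*t/(1161 + t) (v(t) = (2*t)/(1161 + t) = 2*t/(1161 + t))
v(814/352 - 880/V(-12, 8)) + p(j(27, -10)) = 2*(814/352 - 880/((1/16)*8))/(1161 + (814/352 - 880/((1/16)*8))) - 1113 = 2*(814*(1/352) - 880/1/2)/(1161 + (814*(1/352) - 880/1/2)) - 1113 = 2*(37/16 - 880*2)/(1161 + (37/16 - 880*2)) - 1113 = 2*(37/16 - 1760)/(1161 + (37/16 - 1760)) - 1113 = 2*(-28123/16)/(1161 - 28123/16) - 1113 = 2*(-28123/16)/(-9547/16) - 1113 = 2*(-28123/16)*(-16/9547) - 1113 = 56246/9547 - 1113 = -10569565/9547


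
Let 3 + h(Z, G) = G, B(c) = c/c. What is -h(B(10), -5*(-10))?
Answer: -47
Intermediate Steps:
B(c) = 1
h(Z, G) = -3 + G
-h(B(10), -5*(-10)) = -(-3 - 5*(-10)) = -(-3 + 50) = -1*47 = -47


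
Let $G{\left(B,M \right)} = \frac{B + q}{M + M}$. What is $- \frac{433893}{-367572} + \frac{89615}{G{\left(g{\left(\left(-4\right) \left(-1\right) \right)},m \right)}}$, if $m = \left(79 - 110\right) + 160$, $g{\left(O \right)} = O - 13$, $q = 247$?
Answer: $\frac{1416435696629}{14580356} \approx 97147.0$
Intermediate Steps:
$g{\left(O \right)} = -13 + O$ ($g{\left(O \right)} = O - 13 = -13 + O$)
$m = 129$ ($m = -31 + 160 = 129$)
$G{\left(B,M \right)} = \frac{247 + B}{2 M}$ ($G{\left(B,M \right)} = \frac{B + 247}{M + M} = \frac{247 + B}{2 M}$)
$- \frac{433893}{-367572} + \frac{89615}{G{\left(g{\left(\left(-4\right) \left(-1\right) \right)},m \right)}} = - \frac{433893}{-367572} + \frac{89615}{\frac{1}{2} \cdot \frac{1}{129} \left(247 - 9\right)} = \left(-433893\right) \left(- \frac{1}{367572}\right) + \frac{89615}{\frac{1}{2} \cdot \frac{1}{129} \left(247 + \left(-13 + 4\right)\right)} = \frac{144631}{122524} + \frac{89615}{\frac{1}{2} \cdot \frac{1}{129} \left(247 - 9\right)} = \frac{144631}{122524} + \frac{89615}{\frac{1}{2} \cdot \frac{1}{129} \cdot 238} = \frac{144631}{122524} + \frac{89615}{\frac{119}{129}} = \frac{144631}{122524} + 89615 \cdot \frac{129}{119} = \frac{144631}{122524} + \frac{11560335}{119} = \frac{1416435696629}{14580356}$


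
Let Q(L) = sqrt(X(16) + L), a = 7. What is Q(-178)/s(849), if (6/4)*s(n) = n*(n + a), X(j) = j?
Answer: 9*I*sqrt(2)/484496 ≈ 2.627e-5*I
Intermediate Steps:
s(n) = 2*n*(7 + n)/3 (s(n) = 2*(n*(n + 7))/3 = 2*(n*(7 + n))/3 = 2*n*(7 + n)/3)
Q(L) = sqrt(16 + L)
Q(-178)/s(849) = sqrt(16 - 178)/(((2/3)*849*(7 + 849))) = sqrt(-162)/(((2/3)*849*856)) = (9*I*sqrt(2))/484496 = (9*I*sqrt(2))*(1/484496) = 9*I*sqrt(2)/484496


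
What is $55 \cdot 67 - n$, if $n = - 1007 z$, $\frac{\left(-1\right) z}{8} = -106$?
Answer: $857621$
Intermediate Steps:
$z = 848$ ($z = \left(-8\right) \left(-106\right) = 848$)
$n = -853936$ ($n = \left(-1007\right) 848 = -853936$)
$55 \cdot 67 - n = 55 \cdot 67 - -853936 = 3685 + 853936 = 857621$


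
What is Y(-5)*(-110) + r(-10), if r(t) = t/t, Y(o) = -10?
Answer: 1101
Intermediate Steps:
r(t) = 1
Y(-5)*(-110) + r(-10) = -10*(-110) + 1 = 1100 + 1 = 1101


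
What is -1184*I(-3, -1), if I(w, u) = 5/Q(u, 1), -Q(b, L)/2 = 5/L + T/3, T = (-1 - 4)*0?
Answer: 592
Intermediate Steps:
T = 0 (T = -5*0 = 0)
Q(b, L) = -10/L (Q(b, L) = -2*(5/L + 0/3) = -2*(5/L + 0*(1/3)) = -2*(5/L + 0) = -10/L)
I(w, u) = -1/2 (I(w, u) = 5/((-10/1)) = 5/((-10*1)) = 5/(-10) = 5*(-1/10) = -1/2)
-1184*I(-3, -1) = -1184*(-1/2) = 592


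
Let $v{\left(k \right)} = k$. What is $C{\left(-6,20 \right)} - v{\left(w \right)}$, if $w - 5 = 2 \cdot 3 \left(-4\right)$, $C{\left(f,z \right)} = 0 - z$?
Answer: $-1$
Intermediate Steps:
$C{\left(f,z \right)} = - z$
$w = -19$ ($w = 5 + 2 \cdot 3 \left(-4\right) = 5 + 6 \left(-4\right) = 5 - 24 = -19$)
$C{\left(-6,20 \right)} - v{\left(w \right)} = \left(-1\right) 20 - -19 = -20 + 19 = -1$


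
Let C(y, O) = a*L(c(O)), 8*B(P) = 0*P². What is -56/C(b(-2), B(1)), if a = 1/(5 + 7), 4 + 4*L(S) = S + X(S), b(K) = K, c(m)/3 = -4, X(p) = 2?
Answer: 192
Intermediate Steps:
c(m) = -12 (c(m) = 3*(-4) = -12)
L(S) = -½ + S/4 (L(S) = -1 + (S + 2)/4 = -1 + (2 + S)/4 = -1 + (½ + S/4) = -½ + S/4)
B(P) = 0 (B(P) = (0*P²)/8 = (⅛)*0 = 0)
a = 1/12 ≈ 0.083333
C(y, O) = -7/24 (C(y, O) = (-½ + (¼)*(-12))/12 = (-½ - 3)/12 = (1/12)*(-7/2) = -7/24)
-56/C(b(-2), B(1)) = -56/(-7/24) = -56*(-24/7) = 192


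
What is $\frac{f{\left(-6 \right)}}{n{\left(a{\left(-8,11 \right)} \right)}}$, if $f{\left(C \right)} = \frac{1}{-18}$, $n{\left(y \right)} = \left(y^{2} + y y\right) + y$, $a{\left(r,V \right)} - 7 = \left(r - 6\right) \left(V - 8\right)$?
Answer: $- \frac{1}{43470} \approx -2.3004 \cdot 10^{-5}$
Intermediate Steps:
$a{\left(r,V \right)} = 7 + \left(-8 + V\right) \left(-6 + r\right)$ ($a{\left(r,V \right)} = 7 + \left(r - 6\right) \left(V - 8\right) = 7 + \left(-6 + r\right) \left(-8 + V\right) = 7 + \left(-8 + V\right) \left(-6 + r\right)$)
$n{\left(y \right)} = y + 2 y^{2}$ ($n{\left(y \right)} = \left(y^{2} + y^{2}\right) + y = 2 y^{2} + y = y + 2 y^{2}$)
$f{\left(C \right)} = - \frac{1}{18}$
$\frac{f{\left(-6 \right)}}{n{\left(a{\left(-8,11 \right)} \right)}} = - \frac{1}{18 \left(55 - -64 - 66 + 11 \left(-8\right)\right) \left(1 + 2 \left(55 - -64 - 66 + 11 \left(-8\right)\right)\right)} = - \frac{1}{18 \left(55 + 64 - 66 - 88\right) \left(1 + 2 \left(55 + 64 - 66 - 88\right)\right)} = - \frac{1}{18 \left(- 35 \left(1 + 2 \left(-35\right)\right)\right)} = - \frac{1}{18 \left(- 35 \left(1 - 70\right)\right)} = - \frac{1}{18 \left(\left(-35\right) \left(-69\right)\right)} = - \frac{1}{18 \cdot 2415} = \left(- \frac{1}{18}\right) \frac{1}{2415} = - \frac{1}{43470}$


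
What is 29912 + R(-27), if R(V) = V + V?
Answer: 29858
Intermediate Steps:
R(V) = 2*V
29912 + R(-27) = 29912 + 2*(-27) = 29912 - 54 = 29858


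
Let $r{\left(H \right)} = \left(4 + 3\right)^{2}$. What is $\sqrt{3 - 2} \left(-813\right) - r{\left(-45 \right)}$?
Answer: $-862$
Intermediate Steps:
$r{\left(H \right)} = 49$ ($r{\left(H \right)} = 7^{2} = 49$)
$\sqrt{3 - 2} \left(-813\right) - r{\left(-45 \right)} = \sqrt{3 - 2} \left(-813\right) - 49 = \sqrt{1} \left(-813\right) - 49 = 1 \left(-813\right) - 49 = -813 - 49 = -862$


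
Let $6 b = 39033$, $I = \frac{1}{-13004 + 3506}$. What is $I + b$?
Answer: $\frac{30894619}{4749} \approx 6505.5$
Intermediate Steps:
$I = - \frac{1}{9498}$ ($I = \frac{1}{-9498} = - \frac{1}{9498} \approx -0.00010529$)
$b = \frac{13011}{2}$ ($b = \frac{1}{6} \cdot 39033 = \frac{13011}{2} \approx 6505.5$)
$I + b = - \frac{1}{9498} + \frac{13011}{2} = \frac{30894619}{4749}$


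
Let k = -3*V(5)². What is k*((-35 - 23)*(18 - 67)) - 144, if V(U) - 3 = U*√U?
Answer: -1142628 - 255780*√5 ≈ -1.7146e+6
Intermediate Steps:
V(U) = 3 + U^(3/2) (V(U) = 3 + U*√U = 3 + U^(3/2))
k = -3*(3 + 5*√5)² (k = -3*(3 + 5^(3/2))² = -3*(3 + 5*√5)² ≈ -603.25)
k*((-35 - 23)*(18 - 67)) - 144 = (-402 - 90*√5)*((-35 - 23)*(18 - 67)) - 144 = (-402 - 90*√5)*(-58*(-49)) - 144 = (-402 - 90*√5)*2842 - 144 = (-1142484 - 255780*√5) - 144 = -1142628 - 255780*√5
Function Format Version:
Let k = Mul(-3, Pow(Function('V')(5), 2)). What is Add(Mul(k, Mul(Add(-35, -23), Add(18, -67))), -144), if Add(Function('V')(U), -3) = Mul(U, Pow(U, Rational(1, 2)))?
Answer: Add(-1142628, Mul(-255780, Pow(5, Rational(1, 2)))) ≈ -1.7146e+6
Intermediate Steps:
Function('V')(U) = Add(3, Pow(U, Rational(3, 2))) (Function('V')(U) = Add(3, Mul(U, Pow(U, Rational(1, 2)))) = Add(3, Pow(U, Rational(3, 2))))
k = Mul(-3, Pow(Add(3, Mul(5, Pow(5, Rational(1, 2)))), 2)) (k = Mul(-3, Pow(Add(3, Pow(5, Rational(3, 2))), 2)) = Mul(-3, Pow(Add(3, Mul(5, Pow(5, Rational(1, 2)))), 2)) ≈ -603.25)
Add(Mul(k, Mul(Add(-35, -23), Add(18, -67))), -144) = Add(Mul(Add(-402, Mul(-90, Pow(5, Rational(1, 2)))), Mul(Add(-35, -23), Add(18, -67))), -144) = Add(Mul(Add(-402, Mul(-90, Pow(5, Rational(1, 2)))), Mul(-58, -49)), -144) = Add(Mul(Add(-402, Mul(-90, Pow(5, Rational(1, 2)))), 2842), -144) = Add(Add(-1142484, Mul(-255780, Pow(5, Rational(1, 2)))), -144) = Add(-1142628, Mul(-255780, Pow(5, Rational(1, 2))))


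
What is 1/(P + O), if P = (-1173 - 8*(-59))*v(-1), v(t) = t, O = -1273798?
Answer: -1/1273097 ≈ -7.8549e-7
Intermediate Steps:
P = 701 (P = (-1173 - 8*(-59))*(-1) = (-1173 + 472)*(-1) = -701*(-1) = 701)
1/(P + O) = 1/(701 - 1273798) = 1/(-1273097) = -1/1273097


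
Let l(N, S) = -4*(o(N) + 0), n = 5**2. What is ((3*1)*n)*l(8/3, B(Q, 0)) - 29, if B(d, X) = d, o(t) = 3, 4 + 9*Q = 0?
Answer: -929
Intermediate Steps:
Q = -4/9 (Q = -4/9 + (1/9)*0 = -4/9 + 0 = -4/9 ≈ -0.44444)
n = 25
l(N, S) = -12 (l(N, S) = -4*(3 + 0) = -4*3 = -12)
((3*1)*n)*l(8/3, B(Q, 0)) - 29 = ((3*1)*25)*(-12) - 29 = (3*25)*(-12) - 29 = 75*(-12) - 29 = -900 - 29 = -929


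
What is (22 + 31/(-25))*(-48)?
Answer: -24912/25 ≈ -996.48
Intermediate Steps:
(22 + 31/(-25))*(-48) = (22 + 31*(-1/25))*(-48) = (22 - 31/25)*(-48) = (519/25)*(-48) = -24912/25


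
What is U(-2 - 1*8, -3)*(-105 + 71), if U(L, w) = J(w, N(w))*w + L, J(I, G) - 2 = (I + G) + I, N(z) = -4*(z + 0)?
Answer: 1156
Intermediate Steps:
N(z) = -4*z
J(I, G) = 2 + G + 2*I (J(I, G) = 2 + ((I + G) + I) = 2 + ((G + I) + I) = 2 + (G + 2*I) = 2 + G + 2*I)
U(L, w) = L + w*(2 - 2*w) (U(L, w) = (2 - 4*w + 2*w)*w + L = (2 - 2*w)*w + L = w*(2 - 2*w) + L = L + w*(2 - 2*w))
U(-2 - 1*8, -3)*(-105 + 71) = ((-2 - 1*8) + 2*(-3)*(1 - 1*(-3)))*(-105 + 71) = ((-2 - 8) + 2*(-3)*(1 + 3))*(-34) = (-10 + 2*(-3)*4)*(-34) = (-10 - 24)*(-34) = -34*(-34) = 1156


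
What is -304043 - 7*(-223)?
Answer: -302482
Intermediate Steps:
-304043 - 7*(-223) = -304043 - 1*(-1561) = -304043 + 1561 = -302482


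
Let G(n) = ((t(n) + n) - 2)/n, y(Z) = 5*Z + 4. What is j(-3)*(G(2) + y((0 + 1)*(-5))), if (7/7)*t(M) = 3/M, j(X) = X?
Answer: 243/4 ≈ 60.750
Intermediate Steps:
t(M) = 3/M
y(Z) = 4 + 5*Z
G(n) = (-2 + n + 3/n)/n (G(n) = ((3/n + n) - 2)/n = ((n + 3/n) - 2)/n = (-2 + n + 3/n)/n)
j(-3)*(G(2) + y((0 + 1)*(-5))) = -3*((3 + 2*(-2 + 2))/2**2 + (4 + 5*((0 + 1)*(-5)))) = -3*((3 + 2*0)/4 + (4 + 5*(1*(-5)))) = -3*((3 + 0)/4 + (4 + 5*(-5))) = -3*((1/4)*3 + (4 - 25)) = -3*(3/4 - 21) = -3*(-81/4) = 243/4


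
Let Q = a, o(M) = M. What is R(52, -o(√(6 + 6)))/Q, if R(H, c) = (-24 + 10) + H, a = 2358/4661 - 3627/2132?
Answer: -29047352/913707 ≈ -31.791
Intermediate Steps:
a = -913707/764404 (a = 2358*(1/4661) - 3627*1/2132 = 2358/4661 - 279/164 = -913707/764404 ≈ -1.1953)
R(H, c) = -14 + H
Q = -913707/764404 ≈ -1.1953
R(52, -o(√(6 + 6)))/Q = (-14 + 52)/(-913707/764404) = 38*(-764404/913707) = -29047352/913707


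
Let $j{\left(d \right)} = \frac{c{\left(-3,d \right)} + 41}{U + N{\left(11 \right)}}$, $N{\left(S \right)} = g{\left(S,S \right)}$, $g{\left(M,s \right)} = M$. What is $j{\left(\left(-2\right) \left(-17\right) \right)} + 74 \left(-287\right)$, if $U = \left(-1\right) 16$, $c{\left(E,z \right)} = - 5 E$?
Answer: $- \frac{106246}{5} \approx -21249.0$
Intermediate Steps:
$N{\left(S \right)} = S$
$U = -16$
$j{\left(d \right)} = - \frac{56}{5}$ ($j{\left(d \right)} = \frac{\left(-5\right) \left(-3\right) + 41}{-16 + 11} = \frac{15 + 41}{-5} = 56 \left(- \frac{1}{5}\right) = - \frac{56}{5}$)
$j{\left(\left(-2\right) \left(-17\right) \right)} + 74 \left(-287\right) = - \frac{56}{5} + 74 \left(-287\right) = - \frac{56}{5} - 21238 = - \frac{106246}{5}$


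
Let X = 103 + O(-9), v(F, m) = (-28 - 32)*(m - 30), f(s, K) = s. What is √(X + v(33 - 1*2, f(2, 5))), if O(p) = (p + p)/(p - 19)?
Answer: √349594/14 ≈ 42.233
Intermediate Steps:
O(p) = 2*p/(-19 + p) (O(p) = (2*p)/(-19 + p) = 2*p/(-19 + p))
v(F, m) = 1800 - 60*m (v(F, m) = -60*(-30 + m) = 1800 - 60*m)
X = 1451/14 (X = 103 + 2*(-9)/(-19 - 9) = 103 + 2*(-9)/(-28) = 103 + 2*(-9)*(-1/28) = 103 + 9/14 = 1451/14 ≈ 103.64)
√(X + v(33 - 1*2, f(2, 5))) = √(1451/14 + (1800 - 60*2)) = √(1451/14 + (1800 - 120)) = √(1451/14 + 1680) = √(24971/14) = √349594/14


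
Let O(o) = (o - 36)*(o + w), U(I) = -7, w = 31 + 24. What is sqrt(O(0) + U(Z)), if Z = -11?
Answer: I*sqrt(1987) ≈ 44.576*I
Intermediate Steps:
w = 55
O(o) = (-36 + o)*(55 + o) (O(o) = (o - 36)*(o + 55) = (-36 + o)*(55 + o))
sqrt(O(0) + U(Z)) = sqrt((-1980 + 0**2 + 19*0) - 7) = sqrt((-1980 + 0 + 0) - 7) = sqrt(-1980 - 7) = sqrt(-1987) = I*sqrt(1987)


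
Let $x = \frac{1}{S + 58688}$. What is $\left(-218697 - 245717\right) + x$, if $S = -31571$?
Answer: $- \frac{12593514437}{27117} \approx -4.6441 \cdot 10^{5}$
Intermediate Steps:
$x = \frac{1}{27117}$ ($x = \frac{1}{-31571 + 58688} = \frac{1}{27117} \approx 3.6877 \cdot 10^{-5}$)
$\left(-218697 - 245717\right) + x = \left(-218697 - 245717\right) + \frac{1}{27117} = -464414 + \frac{1}{27117} = - \frac{12593514437}{27117}$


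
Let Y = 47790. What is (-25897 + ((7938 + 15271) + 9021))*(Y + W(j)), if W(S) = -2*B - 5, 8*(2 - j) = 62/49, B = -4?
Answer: 302673069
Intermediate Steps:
j = 361/196 (j = 2 - 31/(4*49) = 2 - ⅛*62/49 = 2 - 31/196 = 361/196 ≈ 1.8418)
W(S) = 3 (W(S) = -2*(-4) - 5 = 8 - 5 = 3)
(-25897 + ((7938 + 15271) + 9021))*(Y + W(j)) = (-25897 + ((7938 + 15271) + 9021))*(47790 + 3) = (-25897 + (23209 + 9021))*47793 = (-25897 + 32230)*47793 = 6333*47793 = 302673069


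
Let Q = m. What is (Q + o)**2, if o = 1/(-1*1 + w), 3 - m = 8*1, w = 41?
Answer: 39601/1600 ≈ 24.751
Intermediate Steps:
m = -5 (m = 3 - 8 = -5)
Q = -5
o = 1/40 (o = 1/(-1*1 + 41) = 1/(-1 + 41) = 1/40 ≈ 0.025000)
(Q + o)**2 = (-5 + 1/40)**2 = (-199/40)**2 = 39601/1600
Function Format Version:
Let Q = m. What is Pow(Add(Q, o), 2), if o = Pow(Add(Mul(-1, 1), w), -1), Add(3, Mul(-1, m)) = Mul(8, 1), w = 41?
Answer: Rational(39601, 1600) ≈ 24.751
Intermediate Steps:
m = -5 (m = Add(3, Mul(-1, Mul(8, 1))) = Add(3, Mul(-1, 8)) = Add(3, -8) = -5)
Q = -5
o = Rational(1, 40) (o = Pow(Add(Mul(-1, 1), 41), -1) = Pow(Add(-1, 41), -1) = Pow(40, -1) = Rational(1, 40) ≈ 0.025000)
Pow(Add(Q, o), 2) = Pow(Add(-5, Rational(1, 40)), 2) = Pow(Rational(-199, 40), 2) = Rational(39601, 1600)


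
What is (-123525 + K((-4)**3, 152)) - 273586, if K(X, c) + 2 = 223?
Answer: -396890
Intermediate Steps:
K(X, c) = 221 (K(X, c) = -2 + 223 = 221)
(-123525 + K((-4)**3, 152)) - 273586 = (-123525 + 221) - 273586 = -123304 - 273586 = -396890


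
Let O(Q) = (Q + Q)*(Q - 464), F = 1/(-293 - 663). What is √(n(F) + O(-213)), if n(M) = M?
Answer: √65895242329/478 ≈ 537.03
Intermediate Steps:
F = -1/956 (F = 1/(-956) = -1/956 ≈ -0.0010460)
O(Q) = 2*Q*(-464 + Q) (O(Q) = (2*Q)*(-464 + Q) = 2*Q*(-464 + Q))
√(n(F) + O(-213)) = √(-1/956 + 2*(-213)*(-464 - 213)) = √(-1/956 + 2*(-213)*(-677)) = √(-1/956 + 288402) = √(275712311/956) = √65895242329/478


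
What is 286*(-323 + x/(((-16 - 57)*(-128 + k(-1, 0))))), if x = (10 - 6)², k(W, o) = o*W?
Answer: -26974233/292 ≈ -92378.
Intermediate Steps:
k(W, o) = W*o
x = 16 (x = 4² = 16)
286*(-323 + x/(((-16 - 57)*(-128 + k(-1, 0))))) = 286*(-323 + 16/(((-16 - 57)*(-128 - 1*0)))) = 286*(-323 + 16/((-73*(-128 + 0)))) = 286*(-323 + 16/((-73*(-128)))) = 286*(-323 + 16/9344) = 286*(-323 + 16*(1/9344)) = 286*(-323 + 1/584) = 286*(-188631/584) = -26974233/292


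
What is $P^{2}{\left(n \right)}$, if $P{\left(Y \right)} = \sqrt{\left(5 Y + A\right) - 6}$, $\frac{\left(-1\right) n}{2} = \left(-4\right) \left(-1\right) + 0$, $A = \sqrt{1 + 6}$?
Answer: $-46 + \sqrt{7} \approx -43.354$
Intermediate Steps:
$A = \sqrt{7} \approx 2.6458$
$n = -8$ ($n = - 2 \left(\left(-4\right) \left(-1\right) + 0\right) = - 2 \left(4 + 0\right) = \left(-2\right) 4 = -8$)
$P{\left(Y \right)} = \sqrt{-6 + \sqrt{7} + 5 Y}$ ($P{\left(Y \right)} = \sqrt{\left(5 Y + \sqrt{7}\right) - 6} = \sqrt{\left(\sqrt{7} + 5 Y\right) - 6} = \sqrt{-6 + \sqrt{7} + 5 Y}$)
$P^{2}{\left(n \right)} = \left(\sqrt{-6 + \sqrt{7} + 5 \left(-8\right)}\right)^{2} = \left(\sqrt{-6 + \sqrt{7} - 40}\right)^{2} = \left(\sqrt{-46 + \sqrt{7}}\right)^{2} = -46 + \sqrt{7}$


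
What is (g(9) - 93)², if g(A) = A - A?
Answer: 8649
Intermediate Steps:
g(A) = 0
(g(9) - 93)² = (0 - 93)² = (-93)² = 8649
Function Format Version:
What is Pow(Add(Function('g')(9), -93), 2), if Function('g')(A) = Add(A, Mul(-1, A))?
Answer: 8649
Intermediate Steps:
Function('g')(A) = 0
Pow(Add(Function('g')(9), -93), 2) = Pow(Add(0, -93), 2) = Pow(-93, 2) = 8649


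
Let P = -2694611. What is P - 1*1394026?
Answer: -4088637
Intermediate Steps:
P - 1*1394026 = -2694611 - 1*1394026 = -2694611 - 1394026 = -4088637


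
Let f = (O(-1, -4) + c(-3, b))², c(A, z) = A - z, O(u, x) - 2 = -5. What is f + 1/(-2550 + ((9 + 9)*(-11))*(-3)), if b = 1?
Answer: 95843/1956 ≈ 49.000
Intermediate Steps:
O(u, x) = -3 (O(u, x) = 2 - 5 = -3)
f = 49 (f = (-3 + (-3 - 1*1))² = (-3 + (-3 - 1))² = (-3 - 4)² = (-7)² = 49)
f + 1/(-2550 + ((9 + 9)*(-11))*(-3)) = 49 + 1/(-2550 + ((9 + 9)*(-11))*(-3)) = 49 + 1/(-2550 + (18*(-11))*(-3)) = 49 + 1/(-2550 - 198*(-3)) = 49 + 1/(-2550 + 594) = 49 + 1/(-1956) = 49 - 1/1956 = 95843/1956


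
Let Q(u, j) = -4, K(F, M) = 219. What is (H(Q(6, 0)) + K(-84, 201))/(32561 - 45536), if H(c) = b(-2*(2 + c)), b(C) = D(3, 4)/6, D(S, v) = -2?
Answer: -656/38925 ≈ -0.016853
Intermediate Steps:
b(C) = -⅓ (b(C) = -2/6 = -2*⅙ = -⅓)
H(c) = -⅓
(H(Q(6, 0)) + K(-84, 201))/(32561 - 45536) = (-⅓ + 219)/(32561 - 45536) = (656/3)/(-12975) = (656/3)*(-1/12975) = -656/38925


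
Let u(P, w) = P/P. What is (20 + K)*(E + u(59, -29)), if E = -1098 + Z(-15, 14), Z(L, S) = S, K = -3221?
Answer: 3466683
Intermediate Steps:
u(P, w) = 1
E = -1084 (E = -1098 + 14 = -1084)
(20 + K)*(E + u(59, -29)) = (20 - 3221)*(-1084 + 1) = -3201*(-1083) = 3466683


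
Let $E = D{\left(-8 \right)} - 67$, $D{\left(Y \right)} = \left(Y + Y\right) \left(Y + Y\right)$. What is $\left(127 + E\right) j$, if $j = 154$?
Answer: $48664$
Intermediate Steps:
$D{\left(Y \right)} = 4 Y^{2}$ ($D{\left(Y \right)} = 2 Y 2 Y = 4 Y^{2}$)
$E = 189$ ($E = 4 \left(-8\right)^{2} - 67 = 4 \cdot 64 - 67 = 256 - 67 = 189$)
$\left(127 + E\right) j = \left(127 + 189\right) 154 = 316 \cdot 154 = 48664$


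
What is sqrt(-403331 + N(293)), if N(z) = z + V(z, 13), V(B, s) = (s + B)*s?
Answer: 6*I*sqrt(11085) ≈ 631.71*I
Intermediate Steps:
V(B, s) = s*(B + s) (V(B, s) = (B + s)*s = s*(B + s))
N(z) = 169 + 14*z (N(z) = z + 13*(z + 13) = z + 13*(13 + z) = z + (169 + 13*z) = 169 + 14*z)
sqrt(-403331 + N(293)) = sqrt(-403331 + (169 + 14*293)) = sqrt(-403331 + (169 + 4102)) = sqrt(-403331 + 4271) = sqrt(-399060) = 6*I*sqrt(11085)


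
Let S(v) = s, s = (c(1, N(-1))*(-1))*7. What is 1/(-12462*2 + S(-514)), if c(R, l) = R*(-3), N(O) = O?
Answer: -1/24903 ≈ -4.0156e-5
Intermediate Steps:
c(R, l) = -3*R
s = 21 (s = (-3*1*(-1))*7 = -3*(-1)*7 = 3*7 = 21)
S(v) = 21
1/(-12462*2 + S(-514)) = 1/(-12462*2 + 21) = 1/(-24924 + 21) = 1/(-24903) = -1/24903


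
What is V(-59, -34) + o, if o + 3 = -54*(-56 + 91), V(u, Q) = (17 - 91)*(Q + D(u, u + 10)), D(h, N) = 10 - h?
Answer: -4483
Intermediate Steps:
V(u, Q) = -740 - 74*Q + 74*u (V(u, Q) = (17 - 91)*(Q + (10 - u)) = -74*(10 + Q - u) = -740 - 74*Q + 74*u)
o = -1893 (o = -3 - 54*(-56 + 91) = -3 - 54*35 = -3 - 1890 = -1893)
V(-59, -34) + o = (-740 - 74*(-34) + 74*(-59)) - 1893 = (-740 + 2516 - 4366) - 1893 = -2590 - 1893 = -4483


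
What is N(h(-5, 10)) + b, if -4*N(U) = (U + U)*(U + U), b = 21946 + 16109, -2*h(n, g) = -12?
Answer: 38019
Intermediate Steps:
h(n, g) = 6 (h(n, g) = -1/2*(-12) = 6)
b = 38055
N(U) = -U**2 (N(U) = -(U + U)*(U + U)/4 = -2*U*2*U/4 = -U**2)
N(h(-5, 10)) + b = -1*6**2 + 38055 = -1*36 + 38055 = -36 + 38055 = 38019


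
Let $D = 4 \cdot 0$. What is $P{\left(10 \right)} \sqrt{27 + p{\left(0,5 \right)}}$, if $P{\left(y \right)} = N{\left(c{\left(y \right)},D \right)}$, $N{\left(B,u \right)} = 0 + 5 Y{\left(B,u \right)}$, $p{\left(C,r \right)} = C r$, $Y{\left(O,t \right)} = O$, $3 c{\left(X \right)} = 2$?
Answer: $10 \sqrt{3} \approx 17.32$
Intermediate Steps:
$c{\left(X \right)} = \frac{2}{3}$ ($c{\left(X \right)} = \frac{1}{3} \cdot 2 = \frac{2}{3}$)
$D = 0$
$N{\left(B,u \right)} = 5 B$ ($N{\left(B,u \right)} = 0 + 5 B = 5 B$)
$P{\left(y \right)} = \frac{10}{3}$ ($P{\left(y \right)} = 5 \cdot \frac{2}{3} = \frac{10}{3}$)
$P{\left(10 \right)} \sqrt{27 + p{\left(0,5 \right)}} = \frac{10 \sqrt{27 + 0 \cdot 5}}{3} = \frac{10 \sqrt{27 + 0}}{3} = \frac{10 \sqrt{27}}{3} = \frac{10 \cdot 3 \sqrt{3}}{3} = 10 \sqrt{3}$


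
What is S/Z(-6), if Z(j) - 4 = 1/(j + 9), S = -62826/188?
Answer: -94239/1222 ≈ -77.119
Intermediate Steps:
S = -31413/94 (S = -62826*1/188 = -31413/94 ≈ -334.18)
Z(j) = 4 + 1/(9 + j) (Z(j) = 4 + 1/(j + 9) = 4 + 1/(9 + j))
S/Z(-6) = -31413*(9 - 6)/(37 + 4*(-6))/94 = -31413*3/(37 - 24)/94 = -31413/(94*((⅓)*13)) = -31413/(94*13/3) = -31413/94*3/13 = -94239/1222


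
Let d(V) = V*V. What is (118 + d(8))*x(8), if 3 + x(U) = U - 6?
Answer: -182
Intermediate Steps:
d(V) = V²
x(U) = -9 + U (x(U) = -3 + (U - 6) = -3 + (-6 + U) = -9 + U)
(118 + d(8))*x(8) = (118 + 8²)*(-9 + 8) = (118 + 64)*(-1) = 182*(-1) = -182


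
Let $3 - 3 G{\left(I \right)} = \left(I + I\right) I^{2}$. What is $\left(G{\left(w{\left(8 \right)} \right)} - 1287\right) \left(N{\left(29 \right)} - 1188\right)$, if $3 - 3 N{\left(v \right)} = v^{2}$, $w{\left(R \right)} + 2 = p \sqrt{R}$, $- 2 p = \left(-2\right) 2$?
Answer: $\frac{15222116}{9} + \frac{1549504 \sqrt{2}}{9} \approx 1.9348 \cdot 10^{6}$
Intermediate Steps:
$p = 2$ ($p = - \frac{\left(-2\right) 2}{2} = \left(- \frac{1}{2}\right) \left(-4\right) = 2$)
$w{\left(R \right)} = -2 + 2 \sqrt{R}$
$G{\left(I \right)} = 1 - \frac{2 I^{3}}{3}$ ($G{\left(I \right)} = 1 - \frac{\left(I + I\right) I^{2}}{3} = 1 - \frac{2 I I^{2}}{3} = 1 - \frac{2 I^{3}}{3}$)
$N{\left(v \right)} = 1 - \frac{v^{2}}{3}$
$\left(G{\left(w{\left(8 \right)} \right)} - 1287\right) \left(N{\left(29 \right)} - 1188\right) = \left(\left(1 - \frac{2 \left(-2 + 2 \sqrt{8}\right)^{3}}{3}\right) - 1287\right) \left(\left(1 - \frac{29^{2}}{3}\right) - 1188\right) = \left(\left(1 - \frac{2 \left(-2 + 2 \cdot 2 \sqrt{2}\right)^{3}}{3}\right) - 1287\right) \left(\left(1 - \frac{841}{3}\right) - 1188\right) = \left(\left(1 - \frac{2 \left(-2 + 4 \sqrt{2}\right)^{3}}{3}\right) - 1287\right) \left(\left(1 - \frac{841}{3}\right) - 1188\right) = \left(-1286 - \frac{2 \left(-2 + 4 \sqrt{2}\right)^{3}}{3}\right) \left(- \frac{838}{3} - 1188\right) = \left(-1286 - \frac{2 \left(-2 + 4 \sqrt{2}\right)^{3}}{3}\right) \left(- \frac{4402}{3}\right) = \frac{5660972}{3} + \frac{8804 \left(-2 + 4 \sqrt{2}\right)^{3}}{9}$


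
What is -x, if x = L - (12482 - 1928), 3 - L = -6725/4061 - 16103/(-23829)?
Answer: 1020920866777/96769569 ≈ 10550.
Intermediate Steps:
L = 385164449/96769569 (L = 3 - (-6725/4061 - 16103/(-23829)) = 3 - (-6725*1/4061 - 16103*(-1/23829)) = 3 - (-6725/4061 + 16103/23829) = 3 - 1*(-94855742/96769569) = 3 + 94855742/96769569 = 385164449/96769569 ≈ 3.9802)
x = -1020920866777/96769569 (x = 385164449/96769569 - (12482 - 1928) = 385164449/96769569 - 1*10554 = 385164449/96769569 - 10554 = -1020920866777/96769569 ≈ -10550.)
-x = -1*(-1020920866777/96769569) = 1020920866777/96769569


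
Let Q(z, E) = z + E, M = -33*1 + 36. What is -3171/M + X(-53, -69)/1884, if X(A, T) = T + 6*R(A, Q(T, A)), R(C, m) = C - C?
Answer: -663819/628 ≈ -1057.0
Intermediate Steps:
M = 3 (M = -33 + 36 = 3)
Q(z, E) = E + z
R(C, m) = 0
X(A, T) = T (X(A, T) = T + 6*0 = T + 0 = T)
-3171/M + X(-53, -69)/1884 = -3171/3 - 69/1884 = -3171*⅓ - 69*1/1884 = -1057 - 23/628 = -663819/628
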